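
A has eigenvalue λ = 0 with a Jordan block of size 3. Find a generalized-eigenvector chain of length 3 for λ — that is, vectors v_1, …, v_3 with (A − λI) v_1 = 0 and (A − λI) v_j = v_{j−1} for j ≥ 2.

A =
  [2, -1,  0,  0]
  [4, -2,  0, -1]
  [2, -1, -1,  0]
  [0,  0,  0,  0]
A Jordan chain for λ = 0 of length 3:
v_1 = (2, 4, 0, 0)ᵀ
v_2 = (2, 2, 2, 0)ᵀ
v_3 = (1, 0, 0, 2)ᵀ

Let N = A − (0)·I. We want v_3 with N^3 v_3 = 0 but N^2 v_3 ≠ 0; then v_{j-1} := N · v_j for j = 3, …, 2.

Pick v_3 = (1, 0, 0, 2)ᵀ.
Then v_2 = N · v_3 = (2, 2, 2, 0)ᵀ.
Then v_1 = N · v_2 = (2, 4, 0, 0)ᵀ.

Sanity check: (A − (0)·I) v_1 = (0, 0, 0, 0)ᵀ = 0. ✓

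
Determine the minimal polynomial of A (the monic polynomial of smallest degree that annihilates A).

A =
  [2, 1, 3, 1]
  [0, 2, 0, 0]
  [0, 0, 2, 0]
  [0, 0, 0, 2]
x^2 - 4*x + 4

The characteristic polynomial is χ_A(x) = (x - 2)^4, so the eigenvalues are known. The minimal polynomial is
  m_A(x) = Π_λ (x − λ)^{k_λ}
where k_λ is the size of the *largest* Jordan block for λ (equivalently, the smallest k with (A − λI)^k v = 0 for every generalised eigenvector v of λ).

  λ = 2: largest Jordan block has size 2, contributing (x − 2)^2

So m_A(x) = (x - 2)^2 = x^2 - 4*x + 4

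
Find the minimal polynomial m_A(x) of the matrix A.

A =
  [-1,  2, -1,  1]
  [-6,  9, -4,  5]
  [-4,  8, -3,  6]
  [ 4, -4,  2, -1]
x^2 - 2*x + 1

The characteristic polynomial is χ_A(x) = (x - 1)^4, so the eigenvalues are known. The minimal polynomial is
  m_A(x) = Π_λ (x − λ)^{k_λ}
where k_λ is the size of the *largest* Jordan block for λ (equivalently, the smallest k with (A − λI)^k v = 0 for every generalised eigenvector v of λ).

  λ = 1: largest Jordan block has size 2, contributing (x − 1)^2

So m_A(x) = (x - 1)^2 = x^2 - 2*x + 1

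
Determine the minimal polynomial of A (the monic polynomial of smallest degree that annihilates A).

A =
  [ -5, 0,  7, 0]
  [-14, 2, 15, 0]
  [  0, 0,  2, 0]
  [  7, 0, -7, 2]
x^3 + x^2 - 16*x + 20

The characteristic polynomial is χ_A(x) = (x - 2)^3*(x + 5), so the eigenvalues are known. The minimal polynomial is
  m_A(x) = Π_λ (x − λ)^{k_λ}
where k_λ is the size of the *largest* Jordan block for λ (equivalently, the smallest k with (A − λI)^k v = 0 for every generalised eigenvector v of λ).

  λ = -5: largest Jordan block has size 1, contributing (x + 5)
  λ = 2: largest Jordan block has size 2, contributing (x − 2)^2

So m_A(x) = (x - 2)^2*(x + 5) = x^3 + x^2 - 16*x + 20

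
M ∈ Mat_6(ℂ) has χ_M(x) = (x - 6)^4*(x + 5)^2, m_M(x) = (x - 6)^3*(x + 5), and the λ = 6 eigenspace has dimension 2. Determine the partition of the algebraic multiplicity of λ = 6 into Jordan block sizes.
Block sizes for λ = 6: [3, 1]

Step 1 — from the characteristic polynomial, algebraic multiplicity of λ = 6 is 4. From dim ker(M − (6)·I) = 2, there are exactly 2 Jordan blocks for λ = 6.
Step 2 — from the minimal polynomial, the factor (x − 6)^3 tells us the largest block for λ = 6 has size 3.
Step 3 — with total size 4, 2 blocks, and largest block 3, the block sizes (in nonincreasing order) are [3, 1].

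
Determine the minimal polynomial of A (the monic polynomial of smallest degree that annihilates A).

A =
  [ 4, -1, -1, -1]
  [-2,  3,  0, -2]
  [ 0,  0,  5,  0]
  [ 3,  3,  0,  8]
x^3 - 15*x^2 + 75*x - 125

The characteristic polynomial is χ_A(x) = (x - 5)^4, so the eigenvalues are known. The minimal polynomial is
  m_A(x) = Π_λ (x − λ)^{k_λ}
where k_λ is the size of the *largest* Jordan block for λ (equivalently, the smallest k with (A − λI)^k v = 0 for every generalised eigenvector v of λ).

  λ = 5: largest Jordan block has size 3, contributing (x − 5)^3

So m_A(x) = (x - 5)^3 = x^3 - 15*x^2 + 75*x - 125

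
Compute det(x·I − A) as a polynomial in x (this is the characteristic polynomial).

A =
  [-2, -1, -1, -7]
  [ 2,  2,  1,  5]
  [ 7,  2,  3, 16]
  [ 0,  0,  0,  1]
x^4 - 4*x^3 + 6*x^2 - 4*x + 1

Expanding det(x·I − A) (e.g. by cofactor expansion or by noting that A is similar to its Jordan form J, which has the same characteristic polynomial as A) gives
  χ_A(x) = x^4 - 4*x^3 + 6*x^2 - 4*x + 1
which factors as (x - 1)^4. The eigenvalues (with algebraic multiplicities) are λ = 1 with multiplicity 4.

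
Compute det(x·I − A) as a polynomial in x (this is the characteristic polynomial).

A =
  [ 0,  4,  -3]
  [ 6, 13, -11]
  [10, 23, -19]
x^3 + 6*x^2 + 12*x + 8

Expanding det(x·I − A) (e.g. by cofactor expansion or by noting that A is similar to its Jordan form J, which has the same characteristic polynomial as A) gives
  χ_A(x) = x^3 + 6*x^2 + 12*x + 8
which factors as (x + 2)^3. The eigenvalues (with algebraic multiplicities) are λ = -2 with multiplicity 3.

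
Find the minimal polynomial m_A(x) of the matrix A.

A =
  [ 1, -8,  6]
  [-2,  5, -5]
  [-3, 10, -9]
x^3 + 3*x^2 + 3*x + 1

The characteristic polynomial is χ_A(x) = (x + 1)^3, so the eigenvalues are known. The minimal polynomial is
  m_A(x) = Π_λ (x − λ)^{k_λ}
where k_λ is the size of the *largest* Jordan block for λ (equivalently, the smallest k with (A − λI)^k v = 0 for every generalised eigenvector v of λ).

  λ = -1: largest Jordan block has size 3, contributing (x + 1)^3

So m_A(x) = (x + 1)^3 = x^3 + 3*x^2 + 3*x + 1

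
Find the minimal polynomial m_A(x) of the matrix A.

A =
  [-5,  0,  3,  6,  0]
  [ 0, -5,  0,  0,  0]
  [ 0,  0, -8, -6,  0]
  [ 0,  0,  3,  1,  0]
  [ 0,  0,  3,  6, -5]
x^2 + 7*x + 10

The characteristic polynomial is χ_A(x) = (x + 2)*(x + 5)^4, so the eigenvalues are known. The minimal polynomial is
  m_A(x) = Π_λ (x − λ)^{k_λ}
where k_λ is the size of the *largest* Jordan block for λ (equivalently, the smallest k with (A − λI)^k v = 0 for every generalised eigenvector v of λ).

  λ = -5: largest Jordan block has size 1, contributing (x + 5)
  λ = -2: largest Jordan block has size 1, contributing (x + 2)

So m_A(x) = (x + 2)*(x + 5) = x^2 + 7*x + 10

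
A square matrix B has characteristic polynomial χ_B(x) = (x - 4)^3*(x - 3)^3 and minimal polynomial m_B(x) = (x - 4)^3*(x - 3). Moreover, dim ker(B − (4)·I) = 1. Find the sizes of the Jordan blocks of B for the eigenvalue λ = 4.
Block sizes for λ = 4: [3]

Step 1 — from the characteristic polynomial, algebraic multiplicity of λ = 4 is 3. From dim ker(B − (4)·I) = 1, there are exactly 1 Jordan blocks for λ = 4.
Step 2 — from the minimal polynomial, the factor (x − 4)^3 tells us the largest block for λ = 4 has size 3.
Step 3 — with total size 3, 1 blocks, and largest block 3, the block sizes (in nonincreasing order) are [3].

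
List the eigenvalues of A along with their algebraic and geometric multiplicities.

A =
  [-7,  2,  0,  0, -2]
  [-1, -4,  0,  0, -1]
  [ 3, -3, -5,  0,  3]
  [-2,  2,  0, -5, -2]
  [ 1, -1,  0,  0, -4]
λ = -5: alg = 5, geom = 4

Step 1 — factor the characteristic polynomial to read off the algebraic multiplicities:
  χ_A(x) = (x + 5)^5

Step 2 — compute geometric multiplicities via the rank-nullity identity g(λ) = n − rank(A − λI):
  rank(A − (-5)·I) = 1, so dim ker(A − (-5)·I) = n − 1 = 4

Summary:
  λ = -5: algebraic multiplicity = 5, geometric multiplicity = 4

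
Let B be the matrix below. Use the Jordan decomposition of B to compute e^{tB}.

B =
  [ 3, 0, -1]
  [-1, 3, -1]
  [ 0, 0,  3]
e^{tB} =
  [exp(3*t), 0, -t*exp(3*t)]
  [-t*exp(3*t), exp(3*t), t^2*exp(3*t)/2 - t*exp(3*t)]
  [0, 0, exp(3*t)]

Strategy: write B = P · J · P⁻¹ where J is a Jordan canonical form, so e^{tB} = P · e^{tJ} · P⁻¹, and e^{tJ} can be computed block-by-block.

B has Jordan form
J =
  [3, 1, 0]
  [0, 3, 1]
  [0, 0, 3]
(up to reordering of blocks).

Per-block formulas:
  For a 3×3 Jordan block J_3(3): exp(t · J_3(3)) = e^(3t)·(I + t·N + (t^2/2)·N^2), where N is the 3×3 nilpotent shift.

After assembling e^{tJ} and conjugating by P, we get:

e^{tB} =
  [exp(3*t), 0, -t*exp(3*t)]
  [-t*exp(3*t), exp(3*t), t^2*exp(3*t)/2 - t*exp(3*t)]
  [0, 0, exp(3*t)]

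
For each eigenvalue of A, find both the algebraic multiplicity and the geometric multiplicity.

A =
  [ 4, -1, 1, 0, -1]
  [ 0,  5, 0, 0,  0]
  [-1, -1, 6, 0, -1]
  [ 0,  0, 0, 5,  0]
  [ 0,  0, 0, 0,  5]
λ = 5: alg = 5, geom = 4

Step 1 — factor the characteristic polynomial to read off the algebraic multiplicities:
  χ_A(x) = (x - 5)^5

Step 2 — compute geometric multiplicities via the rank-nullity identity g(λ) = n − rank(A − λI):
  rank(A − (5)·I) = 1, so dim ker(A − (5)·I) = n − 1 = 4

Summary:
  λ = 5: algebraic multiplicity = 5, geometric multiplicity = 4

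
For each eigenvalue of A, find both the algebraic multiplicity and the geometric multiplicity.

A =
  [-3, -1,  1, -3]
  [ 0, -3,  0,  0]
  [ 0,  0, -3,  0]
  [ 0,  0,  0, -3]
λ = -3: alg = 4, geom = 3

Step 1 — factor the characteristic polynomial to read off the algebraic multiplicities:
  χ_A(x) = (x + 3)^4

Step 2 — compute geometric multiplicities via the rank-nullity identity g(λ) = n − rank(A − λI):
  rank(A − (-3)·I) = 1, so dim ker(A − (-3)·I) = n − 1 = 3

Summary:
  λ = -3: algebraic multiplicity = 4, geometric multiplicity = 3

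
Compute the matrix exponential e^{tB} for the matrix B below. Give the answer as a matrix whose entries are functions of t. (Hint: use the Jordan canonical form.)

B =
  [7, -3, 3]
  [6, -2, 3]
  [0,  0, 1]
e^{tB} =
  [2*exp(4*t) - exp(t), -exp(4*t) + exp(t), exp(4*t) - exp(t)]
  [2*exp(4*t) - 2*exp(t), -exp(4*t) + 2*exp(t), exp(4*t) - exp(t)]
  [0, 0, exp(t)]

Strategy: write B = P · J · P⁻¹ where J is a Jordan canonical form, so e^{tB} = P · e^{tJ} · P⁻¹, and e^{tJ} can be computed block-by-block.

B has Jordan form
J =
  [1, 0, 0]
  [0, 1, 0]
  [0, 0, 4]
(up to reordering of blocks).

Per-block formulas:
  For a 1×1 block at λ = 1: exp(t · [1]) = [e^(1t)].
  For a 1×1 block at λ = 4: exp(t · [4]) = [e^(4t)].

After assembling e^{tJ} and conjugating by P, we get:

e^{tB} =
  [2*exp(4*t) - exp(t), -exp(4*t) + exp(t), exp(4*t) - exp(t)]
  [2*exp(4*t) - 2*exp(t), -exp(4*t) + 2*exp(t), exp(4*t) - exp(t)]
  [0, 0, exp(t)]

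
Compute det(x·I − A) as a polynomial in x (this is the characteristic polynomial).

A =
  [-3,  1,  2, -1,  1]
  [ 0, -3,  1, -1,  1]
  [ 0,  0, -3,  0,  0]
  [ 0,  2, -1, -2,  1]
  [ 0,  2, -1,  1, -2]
x^5 + 13*x^4 + 66*x^3 + 162*x^2 + 189*x + 81

Expanding det(x·I − A) (e.g. by cofactor expansion or by noting that A is similar to its Jordan form J, which has the same characteristic polynomial as A) gives
  χ_A(x) = x^5 + 13*x^4 + 66*x^3 + 162*x^2 + 189*x + 81
which factors as (x + 1)*(x + 3)^4. The eigenvalues (with algebraic multiplicities) are λ = -3 with multiplicity 4, λ = -1 with multiplicity 1.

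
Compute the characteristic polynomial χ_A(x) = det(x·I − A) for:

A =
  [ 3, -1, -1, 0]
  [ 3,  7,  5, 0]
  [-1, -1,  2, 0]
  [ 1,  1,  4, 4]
x^4 - 16*x^3 + 96*x^2 - 256*x + 256

Expanding det(x·I − A) (e.g. by cofactor expansion or by noting that A is similar to its Jordan form J, which has the same characteristic polynomial as A) gives
  χ_A(x) = x^4 - 16*x^3 + 96*x^2 - 256*x + 256
which factors as (x - 4)^4. The eigenvalues (with algebraic multiplicities) are λ = 4 with multiplicity 4.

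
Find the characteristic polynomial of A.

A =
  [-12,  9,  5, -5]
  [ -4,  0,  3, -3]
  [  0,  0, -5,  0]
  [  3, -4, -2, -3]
x^4 + 20*x^3 + 150*x^2 + 500*x + 625

Expanding det(x·I − A) (e.g. by cofactor expansion or by noting that A is similar to its Jordan form J, which has the same characteristic polynomial as A) gives
  χ_A(x) = x^4 + 20*x^3 + 150*x^2 + 500*x + 625
which factors as (x + 5)^4. The eigenvalues (with algebraic multiplicities) are λ = -5 with multiplicity 4.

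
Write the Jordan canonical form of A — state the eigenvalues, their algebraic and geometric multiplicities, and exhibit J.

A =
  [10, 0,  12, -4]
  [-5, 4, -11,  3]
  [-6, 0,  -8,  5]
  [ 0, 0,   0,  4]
J_1(-2) ⊕ J_3(4)

The characteristic polynomial is
  det(x·I − A) = x^4 - 10*x^3 + 24*x^2 + 32*x - 128 = (x - 4)^3*(x + 2)

Eigenvalues and multiplicities (the geometric multiplicity of λ is n − rank(A − λI), which equals the number of Jordan blocks for λ):
  λ = -2: algebraic multiplicity = 1, geometric multiplicity = 1
  λ = 4: algebraic multiplicity = 3, geometric multiplicity = 1

Determining the block sizes for each eigenvalue:
  λ = -2: one block (gm = 1), so the single block has size am = 1 → block sizes [1]
  λ = 4: one block (gm = 1), so the single block has size am = 3 → block sizes [3]

Assembling the blocks gives a Jordan form
J =
  [-2, 0, 0, 0]
  [ 0, 4, 1, 0]
  [ 0, 0, 4, 1]
  [ 0, 0, 0, 4]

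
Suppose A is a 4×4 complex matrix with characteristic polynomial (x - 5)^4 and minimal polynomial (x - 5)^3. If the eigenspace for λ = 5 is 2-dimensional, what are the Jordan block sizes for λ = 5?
Block sizes for λ = 5: [3, 1]

Step 1 — from the characteristic polynomial, algebraic multiplicity of λ = 5 is 4. From dim ker(A − (5)·I) = 2, there are exactly 2 Jordan blocks for λ = 5.
Step 2 — from the minimal polynomial, the factor (x − 5)^3 tells us the largest block for λ = 5 has size 3.
Step 3 — with total size 4, 2 blocks, and largest block 3, the block sizes (in nonincreasing order) are [3, 1].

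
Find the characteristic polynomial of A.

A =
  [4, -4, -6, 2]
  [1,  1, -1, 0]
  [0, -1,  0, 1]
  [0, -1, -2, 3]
x^4 - 8*x^3 + 24*x^2 - 32*x + 16

Expanding det(x·I − A) (e.g. by cofactor expansion or by noting that A is similar to its Jordan form J, which has the same characteristic polynomial as A) gives
  χ_A(x) = x^4 - 8*x^3 + 24*x^2 - 32*x + 16
which factors as (x - 2)^4. The eigenvalues (with algebraic multiplicities) are λ = 2 with multiplicity 4.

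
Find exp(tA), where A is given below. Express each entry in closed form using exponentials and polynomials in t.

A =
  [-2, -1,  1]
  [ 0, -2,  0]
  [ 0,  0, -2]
e^{tA} =
  [exp(-2*t), -t*exp(-2*t), t*exp(-2*t)]
  [0, exp(-2*t), 0]
  [0, 0, exp(-2*t)]

Strategy: write A = P · J · P⁻¹ where J is a Jordan canonical form, so e^{tA} = P · e^{tJ} · P⁻¹, and e^{tJ} can be computed block-by-block.

A has Jordan form
J =
  [-2,  1,  0]
  [ 0, -2,  0]
  [ 0,  0, -2]
(up to reordering of blocks).

Per-block formulas:
  For a 1×1 block at λ = -2: exp(t · [-2]) = [e^(-2t)].
  For a 2×2 Jordan block J_2(-2): exp(t · J_2(-2)) = e^(-2t)·(I + t·N), where N is the 2×2 nilpotent shift.

After assembling e^{tJ} and conjugating by P, we get:

e^{tA} =
  [exp(-2*t), -t*exp(-2*t), t*exp(-2*t)]
  [0, exp(-2*t), 0]
  [0, 0, exp(-2*t)]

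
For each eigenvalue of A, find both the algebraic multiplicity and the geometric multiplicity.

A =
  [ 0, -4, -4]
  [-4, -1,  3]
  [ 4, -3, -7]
λ = -4: alg = 2, geom = 1; λ = 0: alg = 1, geom = 1

Step 1 — factor the characteristic polynomial to read off the algebraic multiplicities:
  χ_A(x) = x*(x + 4)^2

Step 2 — compute geometric multiplicities via the rank-nullity identity g(λ) = n − rank(A − λI):
  rank(A − (-4)·I) = 2, so dim ker(A − (-4)·I) = n − 2 = 1
  rank(A − (0)·I) = 2, so dim ker(A − (0)·I) = n − 2 = 1

Summary:
  λ = -4: algebraic multiplicity = 2, geometric multiplicity = 1
  λ = 0: algebraic multiplicity = 1, geometric multiplicity = 1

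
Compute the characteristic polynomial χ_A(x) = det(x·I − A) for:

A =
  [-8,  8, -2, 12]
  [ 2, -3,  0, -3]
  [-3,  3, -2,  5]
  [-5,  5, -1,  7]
x^4 + 6*x^3 + 13*x^2 + 12*x + 4

Expanding det(x·I − A) (e.g. by cofactor expansion or by noting that A is similar to its Jordan form J, which has the same characteristic polynomial as A) gives
  χ_A(x) = x^4 + 6*x^3 + 13*x^2 + 12*x + 4
which factors as (x + 1)^2*(x + 2)^2. The eigenvalues (with algebraic multiplicities) are λ = -2 with multiplicity 2, λ = -1 with multiplicity 2.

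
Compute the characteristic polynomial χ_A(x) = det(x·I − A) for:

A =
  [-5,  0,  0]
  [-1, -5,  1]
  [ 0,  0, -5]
x^3 + 15*x^2 + 75*x + 125

Expanding det(x·I − A) (e.g. by cofactor expansion or by noting that A is similar to its Jordan form J, which has the same characteristic polynomial as A) gives
  χ_A(x) = x^3 + 15*x^2 + 75*x + 125
which factors as (x + 5)^3. The eigenvalues (with algebraic multiplicities) are λ = -5 with multiplicity 3.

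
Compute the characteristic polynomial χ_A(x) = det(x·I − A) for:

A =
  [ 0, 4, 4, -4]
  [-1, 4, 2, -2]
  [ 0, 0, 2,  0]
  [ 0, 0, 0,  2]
x^4 - 8*x^3 + 24*x^2 - 32*x + 16

Expanding det(x·I − A) (e.g. by cofactor expansion or by noting that A is similar to its Jordan form J, which has the same characteristic polynomial as A) gives
  χ_A(x) = x^4 - 8*x^3 + 24*x^2 - 32*x + 16
which factors as (x - 2)^4. The eigenvalues (with algebraic multiplicities) are λ = 2 with multiplicity 4.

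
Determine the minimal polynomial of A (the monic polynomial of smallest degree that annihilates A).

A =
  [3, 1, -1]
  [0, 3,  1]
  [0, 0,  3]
x^3 - 9*x^2 + 27*x - 27

The characteristic polynomial is χ_A(x) = (x - 3)^3, so the eigenvalues are known. The minimal polynomial is
  m_A(x) = Π_λ (x − λ)^{k_λ}
where k_λ is the size of the *largest* Jordan block for λ (equivalently, the smallest k with (A − λI)^k v = 0 for every generalised eigenvector v of λ).

  λ = 3: largest Jordan block has size 3, contributing (x − 3)^3

So m_A(x) = (x - 3)^3 = x^3 - 9*x^2 + 27*x - 27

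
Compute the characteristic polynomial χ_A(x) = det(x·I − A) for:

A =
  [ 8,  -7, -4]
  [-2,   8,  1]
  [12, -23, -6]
x^3 - 10*x^2 + 25*x

Expanding det(x·I − A) (e.g. by cofactor expansion or by noting that A is similar to its Jordan form J, which has the same characteristic polynomial as A) gives
  χ_A(x) = x^3 - 10*x^2 + 25*x
which factors as x*(x - 5)^2. The eigenvalues (with algebraic multiplicities) are λ = 0 with multiplicity 1, λ = 5 with multiplicity 2.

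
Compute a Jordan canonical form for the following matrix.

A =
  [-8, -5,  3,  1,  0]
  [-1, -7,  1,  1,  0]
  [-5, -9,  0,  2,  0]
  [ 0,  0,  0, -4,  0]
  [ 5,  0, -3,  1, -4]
J_3(-5) ⊕ J_1(-4) ⊕ J_1(-4)

The characteristic polynomial is
  det(x·I − A) = x^5 + 23*x^4 + 211*x^3 + 965*x^2 + 2200*x + 2000 = (x + 4)^2*(x + 5)^3

Eigenvalues and multiplicities (the geometric multiplicity of λ is n − rank(A − λI), which equals the number of Jordan blocks for λ):
  λ = -5: algebraic multiplicity = 3, geometric multiplicity = 1
  λ = -4: algebraic multiplicity = 2, geometric multiplicity = 2

Determining the block sizes for each eigenvalue:
  λ = -5: one block (gm = 1), so the single block has size am = 3 → block sizes [3]
  λ = -4: gm = am = 2, so every block has size 1 → block sizes [1, 1]

Assembling the blocks gives a Jordan form
J =
  [-5,  1,  0,  0,  0]
  [ 0, -5,  1,  0,  0]
  [ 0,  0, -5,  0,  0]
  [ 0,  0,  0, -4,  0]
  [ 0,  0,  0,  0, -4]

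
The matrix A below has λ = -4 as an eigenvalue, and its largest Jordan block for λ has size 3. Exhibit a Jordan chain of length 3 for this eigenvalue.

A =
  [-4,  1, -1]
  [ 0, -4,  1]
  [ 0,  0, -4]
A Jordan chain for λ = -4 of length 3:
v_1 = (1, 0, 0)ᵀ
v_2 = (-1, 1, 0)ᵀ
v_3 = (0, 0, 1)ᵀ

Let N = A − (-4)·I. We want v_3 with N^3 v_3 = 0 but N^2 v_3 ≠ 0; then v_{j-1} := N · v_j for j = 3, …, 2.

Pick v_3 = (0, 0, 1)ᵀ.
Then v_2 = N · v_3 = (-1, 1, 0)ᵀ.
Then v_1 = N · v_2 = (1, 0, 0)ᵀ.

Sanity check: (A − (-4)·I) v_1 = (0, 0, 0)ᵀ = 0. ✓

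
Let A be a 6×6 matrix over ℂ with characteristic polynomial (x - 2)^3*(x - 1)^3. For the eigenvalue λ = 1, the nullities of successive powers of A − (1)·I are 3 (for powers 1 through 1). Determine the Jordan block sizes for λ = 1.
Block sizes for λ = 1: [1, 1, 1]

From the dimensions of kernels of powers, the number of Jordan blocks of size at least j is d_j − d_{j−1} where d_j = dim ker(N^j) (with d_0 = 0). Computing the differences gives [3].
The number of blocks of size exactly k is (#blocks of size ≥ k) − (#blocks of size ≥ k + 1), so the partition is: 3 block(s) of size 1.
In nonincreasing order the block sizes are [1, 1, 1].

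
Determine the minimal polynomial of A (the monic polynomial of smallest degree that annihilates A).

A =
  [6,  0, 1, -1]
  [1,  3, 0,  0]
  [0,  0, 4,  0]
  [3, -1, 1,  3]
x^3 - 12*x^2 + 48*x - 64

The characteristic polynomial is χ_A(x) = (x - 4)^4, so the eigenvalues are known. The minimal polynomial is
  m_A(x) = Π_λ (x − λ)^{k_λ}
where k_λ is the size of the *largest* Jordan block for λ (equivalently, the smallest k with (A − λI)^k v = 0 for every generalised eigenvector v of λ).

  λ = 4: largest Jordan block has size 3, contributing (x − 4)^3

So m_A(x) = (x - 4)^3 = x^3 - 12*x^2 + 48*x - 64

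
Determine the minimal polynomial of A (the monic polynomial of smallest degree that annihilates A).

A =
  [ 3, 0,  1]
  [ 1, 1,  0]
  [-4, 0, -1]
x^3 - 3*x^2 + 3*x - 1

The characteristic polynomial is χ_A(x) = (x - 1)^3, so the eigenvalues are known. The minimal polynomial is
  m_A(x) = Π_λ (x − λ)^{k_λ}
where k_λ is the size of the *largest* Jordan block for λ (equivalently, the smallest k with (A − λI)^k v = 0 for every generalised eigenvector v of λ).

  λ = 1: largest Jordan block has size 3, contributing (x − 1)^3

So m_A(x) = (x - 1)^3 = x^3 - 3*x^2 + 3*x - 1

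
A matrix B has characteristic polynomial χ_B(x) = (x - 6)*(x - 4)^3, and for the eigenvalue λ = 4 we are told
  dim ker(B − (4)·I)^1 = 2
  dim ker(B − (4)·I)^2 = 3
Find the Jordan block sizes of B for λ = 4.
Block sizes for λ = 4: [2, 1]

From the dimensions of kernels of powers, the number of Jordan blocks of size at least j is d_j − d_{j−1} where d_j = dim ker(N^j) (with d_0 = 0). Computing the differences gives [2, 1].
The number of blocks of size exactly k is (#blocks of size ≥ k) − (#blocks of size ≥ k + 1), so the partition is: 1 block(s) of size 1, 1 block(s) of size 2.
In nonincreasing order the block sizes are [2, 1].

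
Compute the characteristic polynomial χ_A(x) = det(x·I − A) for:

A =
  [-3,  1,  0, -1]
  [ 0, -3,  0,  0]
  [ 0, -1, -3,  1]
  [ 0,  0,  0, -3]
x^4 + 12*x^3 + 54*x^2 + 108*x + 81

Expanding det(x·I − A) (e.g. by cofactor expansion or by noting that A is similar to its Jordan form J, which has the same characteristic polynomial as A) gives
  χ_A(x) = x^4 + 12*x^3 + 54*x^2 + 108*x + 81
which factors as (x + 3)^4. The eigenvalues (with algebraic multiplicities) are λ = -3 with multiplicity 4.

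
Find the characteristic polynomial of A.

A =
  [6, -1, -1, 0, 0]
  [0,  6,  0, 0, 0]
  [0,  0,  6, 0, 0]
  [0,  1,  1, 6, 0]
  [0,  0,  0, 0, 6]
x^5 - 30*x^4 + 360*x^3 - 2160*x^2 + 6480*x - 7776

Expanding det(x·I − A) (e.g. by cofactor expansion or by noting that A is similar to its Jordan form J, which has the same characteristic polynomial as A) gives
  χ_A(x) = x^5 - 30*x^4 + 360*x^3 - 2160*x^2 + 6480*x - 7776
which factors as (x - 6)^5. The eigenvalues (with algebraic multiplicities) are λ = 6 with multiplicity 5.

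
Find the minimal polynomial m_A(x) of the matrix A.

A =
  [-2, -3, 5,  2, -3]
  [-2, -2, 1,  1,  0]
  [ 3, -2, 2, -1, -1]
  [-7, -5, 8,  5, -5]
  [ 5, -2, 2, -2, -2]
x^5 - x^4 - 5*x^3 + x^2 + 8*x + 4

The characteristic polynomial is χ_A(x) = (x - 2)^2*(x + 1)^3, so the eigenvalues are known. The minimal polynomial is
  m_A(x) = Π_λ (x − λ)^{k_λ}
where k_λ is the size of the *largest* Jordan block for λ (equivalently, the smallest k with (A − λI)^k v = 0 for every generalised eigenvector v of λ).

  λ = -1: largest Jordan block has size 3, contributing (x + 1)^3
  λ = 2: largest Jordan block has size 2, contributing (x − 2)^2

So m_A(x) = (x - 2)^2*(x + 1)^3 = x^5 - x^4 - 5*x^3 + x^2 + 8*x + 4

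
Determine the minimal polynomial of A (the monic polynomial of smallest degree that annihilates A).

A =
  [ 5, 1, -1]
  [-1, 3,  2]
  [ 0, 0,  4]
x^3 - 12*x^2 + 48*x - 64

The characteristic polynomial is χ_A(x) = (x - 4)^3, so the eigenvalues are known. The minimal polynomial is
  m_A(x) = Π_λ (x − λ)^{k_λ}
where k_λ is the size of the *largest* Jordan block for λ (equivalently, the smallest k with (A − λI)^k v = 0 for every generalised eigenvector v of λ).

  λ = 4: largest Jordan block has size 3, contributing (x − 4)^3

So m_A(x) = (x - 4)^3 = x^3 - 12*x^2 + 48*x - 64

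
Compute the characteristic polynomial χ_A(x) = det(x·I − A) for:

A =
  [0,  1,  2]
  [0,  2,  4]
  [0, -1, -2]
x^3

Expanding det(x·I − A) (e.g. by cofactor expansion or by noting that A is similar to its Jordan form J, which has the same characteristic polynomial as A) gives
  χ_A(x) = x^3
which factors as x^3. The eigenvalues (with algebraic multiplicities) are λ = 0 with multiplicity 3.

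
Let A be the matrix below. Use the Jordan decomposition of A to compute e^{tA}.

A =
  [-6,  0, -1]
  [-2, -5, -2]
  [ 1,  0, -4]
e^{tA} =
  [-t*exp(-5*t) + exp(-5*t), 0, -t*exp(-5*t)]
  [-2*t*exp(-5*t), exp(-5*t), -2*t*exp(-5*t)]
  [t*exp(-5*t), 0, t*exp(-5*t) + exp(-5*t)]

Strategy: write A = P · J · P⁻¹ where J is a Jordan canonical form, so e^{tA} = P · e^{tJ} · P⁻¹, and e^{tJ} can be computed block-by-block.

A has Jordan form
J =
  [-5,  1,  0]
  [ 0, -5,  0]
  [ 0,  0, -5]
(up to reordering of blocks).

Per-block formulas:
  For a 1×1 block at λ = -5: exp(t · [-5]) = [e^(-5t)].
  For a 2×2 Jordan block J_2(-5): exp(t · J_2(-5)) = e^(-5t)·(I + t·N), where N is the 2×2 nilpotent shift.

After assembling e^{tJ} and conjugating by P, we get:

e^{tA} =
  [-t*exp(-5*t) + exp(-5*t), 0, -t*exp(-5*t)]
  [-2*t*exp(-5*t), exp(-5*t), -2*t*exp(-5*t)]
  [t*exp(-5*t), 0, t*exp(-5*t) + exp(-5*t)]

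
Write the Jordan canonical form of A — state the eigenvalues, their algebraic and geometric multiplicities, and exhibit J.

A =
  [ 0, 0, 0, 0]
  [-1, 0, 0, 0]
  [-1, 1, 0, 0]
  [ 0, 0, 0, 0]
J_3(0) ⊕ J_1(0)

The characteristic polynomial is
  det(x·I − A) = x^4

Eigenvalues and multiplicities (the geometric multiplicity of λ is n − rank(A − λI), which equals the number of Jordan blocks for λ):
  λ = 0: algebraic multiplicity = 4, geometric multiplicity = 2

Determining the block sizes for each eigenvalue:
  λ = 0: with am = 4 and gm = 2, the partition is not yet determined (e.g. several partitions of 4 into 2 parts exist). Let N = A − (0)·I. Computing rank(N^1) = 2, rank(N^2) = 1, rank(N^3) = 0; the number of blocks of size ≥ j is rank(N^{j−1}) − rank(N^j), giving [2, 1, 1]. So we have 1 block(s) of size 3, 1 block(s) of size 1 → block sizes [3, 1]

Assembling the blocks gives a Jordan form
J =
  [0, 1, 0, 0]
  [0, 0, 1, 0]
  [0, 0, 0, 0]
  [0, 0, 0, 0]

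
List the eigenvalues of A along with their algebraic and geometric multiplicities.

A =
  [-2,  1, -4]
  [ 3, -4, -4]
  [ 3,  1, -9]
λ = -5: alg = 3, geom = 2

Step 1 — factor the characteristic polynomial to read off the algebraic multiplicities:
  χ_A(x) = (x + 5)^3

Step 2 — compute geometric multiplicities via the rank-nullity identity g(λ) = n − rank(A − λI):
  rank(A − (-5)·I) = 1, so dim ker(A − (-5)·I) = n − 1 = 2

Summary:
  λ = -5: algebraic multiplicity = 3, geometric multiplicity = 2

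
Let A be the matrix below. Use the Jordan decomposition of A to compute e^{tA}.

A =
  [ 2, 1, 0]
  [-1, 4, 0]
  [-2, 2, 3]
e^{tA} =
  [-t*exp(3*t) + exp(3*t), t*exp(3*t), 0]
  [-t*exp(3*t), t*exp(3*t) + exp(3*t), 0]
  [-2*t*exp(3*t), 2*t*exp(3*t), exp(3*t)]

Strategy: write A = P · J · P⁻¹ where J is a Jordan canonical form, so e^{tA} = P · e^{tJ} · P⁻¹, and e^{tJ} can be computed block-by-block.

A has Jordan form
J =
  [3, 1, 0]
  [0, 3, 0]
  [0, 0, 3]
(up to reordering of blocks).

Per-block formulas:
  For a 2×2 Jordan block J_2(3): exp(t · J_2(3)) = e^(3t)·(I + t·N), where N is the 2×2 nilpotent shift.
  For a 1×1 block at λ = 3: exp(t · [3]) = [e^(3t)].

After assembling e^{tJ} and conjugating by P, we get:

e^{tA} =
  [-t*exp(3*t) + exp(3*t), t*exp(3*t), 0]
  [-t*exp(3*t), t*exp(3*t) + exp(3*t), 0]
  [-2*t*exp(3*t), 2*t*exp(3*t), exp(3*t)]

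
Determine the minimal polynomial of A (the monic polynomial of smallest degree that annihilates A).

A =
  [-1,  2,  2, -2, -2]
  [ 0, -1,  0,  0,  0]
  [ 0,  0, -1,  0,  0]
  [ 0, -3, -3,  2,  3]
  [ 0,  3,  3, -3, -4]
x^2 + 2*x + 1

The characteristic polynomial is χ_A(x) = (x + 1)^5, so the eigenvalues are known. The minimal polynomial is
  m_A(x) = Π_λ (x − λ)^{k_λ}
where k_λ is the size of the *largest* Jordan block for λ (equivalently, the smallest k with (A − λI)^k v = 0 for every generalised eigenvector v of λ).

  λ = -1: largest Jordan block has size 2, contributing (x + 1)^2

So m_A(x) = (x + 1)^2 = x^2 + 2*x + 1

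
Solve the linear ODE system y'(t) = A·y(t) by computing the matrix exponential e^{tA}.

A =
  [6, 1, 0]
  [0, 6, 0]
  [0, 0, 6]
e^{tA} =
  [exp(6*t), t*exp(6*t), 0]
  [0, exp(6*t), 0]
  [0, 0, exp(6*t)]

Strategy: write A = P · J · P⁻¹ where J is a Jordan canonical form, so e^{tA} = P · e^{tJ} · P⁻¹, and e^{tJ} can be computed block-by-block.

A has Jordan form
J =
  [6, 1, 0]
  [0, 6, 0]
  [0, 0, 6]
(up to reordering of blocks).

Per-block formulas:
  For a 1×1 block at λ = 6: exp(t · [6]) = [e^(6t)].
  For a 2×2 Jordan block J_2(6): exp(t · J_2(6)) = e^(6t)·(I + t·N), where N is the 2×2 nilpotent shift.

After assembling e^{tJ} and conjugating by P, we get:

e^{tA} =
  [exp(6*t), t*exp(6*t), 0]
  [0, exp(6*t), 0]
  [0, 0, exp(6*t)]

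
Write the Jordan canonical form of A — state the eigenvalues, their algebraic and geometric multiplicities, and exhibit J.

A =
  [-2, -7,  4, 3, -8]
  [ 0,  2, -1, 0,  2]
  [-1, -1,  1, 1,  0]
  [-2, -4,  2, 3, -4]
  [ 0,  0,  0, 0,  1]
J_3(1) ⊕ J_1(1) ⊕ J_1(1)

The characteristic polynomial is
  det(x·I − A) = x^5 - 5*x^4 + 10*x^3 - 10*x^2 + 5*x - 1 = (x - 1)^5

Eigenvalues and multiplicities (the geometric multiplicity of λ is n − rank(A − λI), which equals the number of Jordan blocks for λ):
  λ = 1: algebraic multiplicity = 5, geometric multiplicity = 3

Determining the block sizes for each eigenvalue:
  λ = 1: with am = 5 and gm = 3, the partition is not yet determined (e.g. several partitions of 5 into 3 parts exist). Let N = A − (1)·I. Computing rank(N^1) = 2, rank(N^2) = 1, rank(N^3) = 0; the number of blocks of size ≥ j is rank(N^{j−1}) − rank(N^j), giving [3, 1, 1]. So we have 1 block(s) of size 3, 2 block(s) of size 1 → block sizes [3, 1, 1]

Assembling the blocks gives a Jordan form
J =
  [1, 1, 0, 0, 0]
  [0, 1, 1, 0, 0]
  [0, 0, 1, 0, 0]
  [0, 0, 0, 1, 0]
  [0, 0, 0, 0, 1]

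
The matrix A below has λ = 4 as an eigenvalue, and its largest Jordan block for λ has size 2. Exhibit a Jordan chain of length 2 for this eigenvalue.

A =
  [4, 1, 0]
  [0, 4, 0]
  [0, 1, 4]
A Jordan chain for λ = 4 of length 2:
v_1 = (1, 0, 1)ᵀ
v_2 = (0, 1, 0)ᵀ

Let N = A − (4)·I. We want v_2 with N^2 v_2 = 0 but N^1 v_2 ≠ 0; then v_{j-1} := N · v_j for j = 2, …, 2.

Pick v_2 = (0, 1, 0)ᵀ.
Then v_1 = N · v_2 = (1, 0, 1)ᵀ.

Sanity check: (A − (4)·I) v_1 = (0, 0, 0)ᵀ = 0. ✓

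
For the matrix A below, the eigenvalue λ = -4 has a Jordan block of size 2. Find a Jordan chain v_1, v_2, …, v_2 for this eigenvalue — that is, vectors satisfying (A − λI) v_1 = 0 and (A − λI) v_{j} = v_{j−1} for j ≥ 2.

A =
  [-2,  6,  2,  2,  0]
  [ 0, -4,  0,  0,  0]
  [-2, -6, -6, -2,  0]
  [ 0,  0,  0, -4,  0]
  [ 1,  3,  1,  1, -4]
A Jordan chain for λ = -4 of length 2:
v_1 = (2, 0, -2, 0, 1)ᵀ
v_2 = (1, 0, 0, 0, 0)ᵀ

Let N = A − (-4)·I. We want v_2 with N^2 v_2 = 0 but N^1 v_2 ≠ 0; then v_{j-1} := N · v_j for j = 2, …, 2.

Pick v_2 = (1, 0, 0, 0, 0)ᵀ.
Then v_1 = N · v_2 = (2, 0, -2, 0, 1)ᵀ.

Sanity check: (A − (-4)·I) v_1 = (0, 0, 0, 0, 0)ᵀ = 0. ✓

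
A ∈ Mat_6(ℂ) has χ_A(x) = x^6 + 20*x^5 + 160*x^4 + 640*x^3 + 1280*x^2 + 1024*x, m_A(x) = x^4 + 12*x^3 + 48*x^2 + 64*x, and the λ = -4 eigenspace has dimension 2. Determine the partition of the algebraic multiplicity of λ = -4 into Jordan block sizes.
Block sizes for λ = -4: [3, 2]

Step 1 — from the characteristic polynomial, algebraic multiplicity of λ = -4 is 5. From dim ker(A − (-4)·I) = 2, there are exactly 2 Jordan blocks for λ = -4.
Step 2 — from the minimal polynomial, the factor (x + 4)^3 tells us the largest block for λ = -4 has size 3.
Step 3 — with total size 5, 2 blocks, and largest block 3, the block sizes (in nonincreasing order) are [3, 2].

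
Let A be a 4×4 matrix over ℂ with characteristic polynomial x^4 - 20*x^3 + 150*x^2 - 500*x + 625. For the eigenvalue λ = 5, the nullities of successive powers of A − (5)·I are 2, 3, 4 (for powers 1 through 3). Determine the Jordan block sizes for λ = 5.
Block sizes for λ = 5: [3, 1]

From the dimensions of kernels of powers, the number of Jordan blocks of size at least j is d_j − d_{j−1} where d_j = dim ker(N^j) (with d_0 = 0). Computing the differences gives [2, 1, 1].
The number of blocks of size exactly k is (#blocks of size ≥ k) − (#blocks of size ≥ k + 1), so the partition is: 1 block(s) of size 1, 1 block(s) of size 3.
In nonincreasing order the block sizes are [3, 1].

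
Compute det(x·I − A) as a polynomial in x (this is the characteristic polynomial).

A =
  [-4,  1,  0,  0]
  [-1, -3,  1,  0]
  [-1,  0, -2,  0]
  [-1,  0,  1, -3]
x^4 + 12*x^3 + 54*x^2 + 108*x + 81

Expanding det(x·I − A) (e.g. by cofactor expansion or by noting that A is similar to its Jordan form J, which has the same characteristic polynomial as A) gives
  χ_A(x) = x^4 + 12*x^3 + 54*x^2 + 108*x + 81
which factors as (x + 3)^4. The eigenvalues (with algebraic multiplicities) are λ = -3 with multiplicity 4.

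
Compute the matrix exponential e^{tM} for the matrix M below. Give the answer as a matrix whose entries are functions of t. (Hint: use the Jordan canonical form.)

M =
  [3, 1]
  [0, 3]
e^{tM} =
  [exp(3*t), t*exp(3*t)]
  [0, exp(3*t)]

Strategy: write M = P · J · P⁻¹ where J is a Jordan canonical form, so e^{tM} = P · e^{tJ} · P⁻¹, and e^{tJ} can be computed block-by-block.

M has Jordan form
J =
  [3, 1]
  [0, 3]
(up to reordering of blocks).

Per-block formulas:
  For a 2×2 Jordan block J_2(3): exp(t · J_2(3)) = e^(3t)·(I + t·N), where N is the 2×2 nilpotent shift.

After assembling e^{tJ} and conjugating by P, we get:

e^{tM} =
  [exp(3*t), t*exp(3*t)]
  [0, exp(3*t)]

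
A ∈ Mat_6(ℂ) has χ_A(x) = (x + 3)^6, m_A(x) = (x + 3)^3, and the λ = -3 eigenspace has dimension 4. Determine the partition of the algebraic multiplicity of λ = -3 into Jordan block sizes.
Block sizes for λ = -3: [3, 1, 1, 1]

Step 1 — from the characteristic polynomial, algebraic multiplicity of λ = -3 is 6. From dim ker(A − (-3)·I) = 4, there are exactly 4 Jordan blocks for λ = -3.
Step 2 — from the minimal polynomial, the factor (x + 3)^3 tells us the largest block for λ = -3 has size 3.
Step 3 — with total size 6, 4 blocks, and largest block 3, the block sizes (in nonincreasing order) are [3, 1, 1, 1].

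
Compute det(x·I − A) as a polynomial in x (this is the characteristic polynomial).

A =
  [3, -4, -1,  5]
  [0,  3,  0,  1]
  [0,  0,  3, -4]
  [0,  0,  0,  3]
x^4 - 12*x^3 + 54*x^2 - 108*x + 81

Expanding det(x·I − A) (e.g. by cofactor expansion or by noting that A is similar to its Jordan form J, which has the same characteristic polynomial as A) gives
  χ_A(x) = x^4 - 12*x^3 + 54*x^2 - 108*x + 81
which factors as (x - 3)^4. The eigenvalues (with algebraic multiplicities) are λ = 3 with multiplicity 4.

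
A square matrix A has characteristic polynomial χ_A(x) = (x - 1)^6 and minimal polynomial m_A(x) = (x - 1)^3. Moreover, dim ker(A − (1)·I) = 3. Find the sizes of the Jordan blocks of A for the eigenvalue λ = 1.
Block sizes for λ = 1: [3, 2, 1]

Step 1 — from the characteristic polynomial, algebraic multiplicity of λ = 1 is 6. From dim ker(A − (1)·I) = 3, there are exactly 3 Jordan blocks for λ = 1.
Step 2 — from the minimal polynomial, the factor (x − 1)^3 tells us the largest block for λ = 1 has size 3.
Step 3 — with total size 6, 3 blocks, and largest block 3, the block sizes (in nonincreasing order) are [3, 2, 1].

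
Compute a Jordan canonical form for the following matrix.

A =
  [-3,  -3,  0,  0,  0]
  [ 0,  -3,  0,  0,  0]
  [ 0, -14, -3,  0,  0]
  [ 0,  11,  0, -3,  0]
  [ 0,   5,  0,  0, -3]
J_2(-3) ⊕ J_1(-3) ⊕ J_1(-3) ⊕ J_1(-3)

The characteristic polynomial is
  det(x·I − A) = x^5 + 15*x^4 + 90*x^3 + 270*x^2 + 405*x + 243 = (x + 3)^5

Eigenvalues and multiplicities (the geometric multiplicity of λ is n − rank(A − λI), which equals the number of Jordan blocks for λ):
  λ = -3: algebraic multiplicity = 5, geometric multiplicity = 4

Determining the block sizes for each eigenvalue:
  λ = -3: 4 blocks summing to 5 forces exactly one block of size 2 and the rest size 1 → block sizes [2, 1, 1, 1]

Assembling the blocks gives a Jordan form
J =
  [-3,  1,  0,  0,  0]
  [ 0, -3,  0,  0,  0]
  [ 0,  0, -3,  0,  0]
  [ 0,  0,  0, -3,  0]
  [ 0,  0,  0,  0, -3]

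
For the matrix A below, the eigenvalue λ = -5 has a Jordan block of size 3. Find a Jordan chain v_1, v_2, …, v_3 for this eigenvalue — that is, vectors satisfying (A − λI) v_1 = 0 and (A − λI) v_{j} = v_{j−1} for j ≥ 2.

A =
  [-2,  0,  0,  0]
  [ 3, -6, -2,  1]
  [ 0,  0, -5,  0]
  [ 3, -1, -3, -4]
A Jordan chain for λ = -5 of length 3:
v_1 = (0, -1, 0, -1)ᵀ
v_2 = (0, -2, 0, -3)ᵀ
v_3 = (0, 0, 1, 0)ᵀ

Let N = A − (-5)·I. We want v_3 with N^3 v_3 = 0 but N^2 v_3 ≠ 0; then v_{j-1} := N · v_j for j = 3, …, 2.

Pick v_3 = (0, 0, 1, 0)ᵀ.
Then v_2 = N · v_3 = (0, -2, 0, -3)ᵀ.
Then v_1 = N · v_2 = (0, -1, 0, -1)ᵀ.

Sanity check: (A − (-5)·I) v_1 = (0, 0, 0, 0)ᵀ = 0. ✓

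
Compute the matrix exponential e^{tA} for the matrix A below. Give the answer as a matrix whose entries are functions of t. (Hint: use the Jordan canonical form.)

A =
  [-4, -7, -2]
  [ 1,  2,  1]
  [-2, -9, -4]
e^{tA} =
  [t^2*exp(-2*t)/2 - 2*t*exp(-2*t) + exp(-2*t), 2*t^2*exp(-2*t) - 7*t*exp(-2*t), t^2*exp(-2*t)/2 - 2*t*exp(-2*t)]
  [t*exp(-2*t), 4*t*exp(-2*t) + exp(-2*t), t*exp(-2*t)]
  [-t^2*exp(-2*t)/2 - 2*t*exp(-2*t), -2*t^2*exp(-2*t) - 9*t*exp(-2*t), -t^2*exp(-2*t)/2 - 2*t*exp(-2*t) + exp(-2*t)]

Strategy: write A = P · J · P⁻¹ where J is a Jordan canonical form, so e^{tA} = P · e^{tJ} · P⁻¹, and e^{tJ} can be computed block-by-block.

A has Jordan form
J =
  [-2,  1,  0]
  [ 0, -2,  1]
  [ 0,  0, -2]
(up to reordering of blocks).

Per-block formulas:
  For a 3×3 Jordan block J_3(-2): exp(t · J_3(-2)) = e^(-2t)·(I + t·N + (t^2/2)·N^2), where N is the 3×3 nilpotent shift.

After assembling e^{tJ} and conjugating by P, we get:

e^{tA} =
  [t^2*exp(-2*t)/2 - 2*t*exp(-2*t) + exp(-2*t), 2*t^2*exp(-2*t) - 7*t*exp(-2*t), t^2*exp(-2*t)/2 - 2*t*exp(-2*t)]
  [t*exp(-2*t), 4*t*exp(-2*t) + exp(-2*t), t*exp(-2*t)]
  [-t^2*exp(-2*t)/2 - 2*t*exp(-2*t), -2*t^2*exp(-2*t) - 9*t*exp(-2*t), -t^2*exp(-2*t)/2 - 2*t*exp(-2*t) + exp(-2*t)]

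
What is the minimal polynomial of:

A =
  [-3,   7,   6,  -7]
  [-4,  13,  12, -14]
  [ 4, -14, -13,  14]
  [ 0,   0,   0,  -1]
x^2 + 2*x + 1

The characteristic polynomial is χ_A(x) = (x + 1)^4, so the eigenvalues are known. The minimal polynomial is
  m_A(x) = Π_λ (x − λ)^{k_λ}
where k_λ is the size of the *largest* Jordan block for λ (equivalently, the smallest k with (A − λI)^k v = 0 for every generalised eigenvector v of λ).

  λ = -1: largest Jordan block has size 2, contributing (x + 1)^2

So m_A(x) = (x + 1)^2 = x^2 + 2*x + 1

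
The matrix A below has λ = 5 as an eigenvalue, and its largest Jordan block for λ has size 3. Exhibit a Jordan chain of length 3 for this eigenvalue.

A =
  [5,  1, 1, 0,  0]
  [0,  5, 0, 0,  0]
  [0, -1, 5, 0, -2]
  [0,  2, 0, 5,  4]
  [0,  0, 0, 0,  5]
A Jordan chain for λ = 5 of length 3:
v_1 = (-1, 0, 0, 0, 0)ᵀ
v_2 = (1, 0, -1, 2, 0)ᵀ
v_3 = (0, 1, 0, 0, 0)ᵀ

Let N = A − (5)·I. We want v_3 with N^3 v_3 = 0 but N^2 v_3 ≠ 0; then v_{j-1} := N · v_j for j = 3, …, 2.

Pick v_3 = (0, 1, 0, 0, 0)ᵀ.
Then v_2 = N · v_3 = (1, 0, -1, 2, 0)ᵀ.
Then v_1 = N · v_2 = (-1, 0, 0, 0, 0)ᵀ.

Sanity check: (A − (5)·I) v_1 = (0, 0, 0, 0, 0)ᵀ = 0. ✓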